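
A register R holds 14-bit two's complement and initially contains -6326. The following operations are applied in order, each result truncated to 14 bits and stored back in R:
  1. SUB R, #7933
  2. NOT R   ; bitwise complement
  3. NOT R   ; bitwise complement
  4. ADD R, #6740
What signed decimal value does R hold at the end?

-7519

Start: R = -6326 = 10011101001010.
R = -6326 − 7933 = -14259; wraps to 2125 = 00100001001101
R = NOT 00100001001101 = 11011110110010 = -2126
R = NOT 11011110110010 = 00100001001101 = 2125
R = 2125 + 6740 = 8865; wraps to -7519 = 10001010100001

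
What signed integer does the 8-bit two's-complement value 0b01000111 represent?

71

MSB is 0, so the value is non-negative: 01000111 = 71.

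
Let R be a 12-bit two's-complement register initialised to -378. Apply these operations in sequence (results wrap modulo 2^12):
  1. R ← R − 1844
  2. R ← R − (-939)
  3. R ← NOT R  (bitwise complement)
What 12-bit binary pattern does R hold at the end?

010100000010

Start: R = -378 = 111010000110.
R = -378 − 1844 = -2222; wraps to 1874 = 011101010010
R = 1874 − (-939) = 2813; wraps to -1283 = 101011111101
R = NOT 101011111101 = 010100000010 = 1282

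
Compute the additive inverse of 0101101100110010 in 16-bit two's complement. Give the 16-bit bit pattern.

Invert: 1010010011001101. Add 1: 1010010011001110.
Check: 0101101100110010 = 23346, 1010010011001110 = -23346.

1010010011001110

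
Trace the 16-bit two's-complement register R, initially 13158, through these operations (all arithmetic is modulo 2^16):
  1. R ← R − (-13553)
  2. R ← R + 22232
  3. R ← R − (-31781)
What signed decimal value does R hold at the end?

15188

Start: R = 13158 = 0011001101100110.
R = 13158 − (-13553) = 26711 = 0110100001010111
R = 26711 + 22232 = 48943; wraps to -16593 = 1011111100101111
R = -16593 − (-31781) = 15188 = 0011101101010100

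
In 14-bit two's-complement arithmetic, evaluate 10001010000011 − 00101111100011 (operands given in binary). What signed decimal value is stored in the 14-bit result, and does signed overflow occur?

5792; overflow

10001010000011 = -7549 (signed)
00101111100011 = 3043 (signed)
Subtract via negate-and-add: invert 00101111100011 + 1 = 11010000011101 (i.e. -3043).
  10001010000011
+ 11010000011101
= 01011010100000  (discard carry-out 1)
Result 01011010100000: MSB = 0 → value 5792.
Both addends (after negating the subtrahend) are negative but the stored result is non-negative: signed overflow. The true value -7549 − 3043 = -10592 lies outside [-8192, 8191].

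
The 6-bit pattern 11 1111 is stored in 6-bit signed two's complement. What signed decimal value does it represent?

MSB is 1, so the value is negative.
Unsigned reading: 63. Subtract 2^6 = 64: 63 − 64 = -1.

-1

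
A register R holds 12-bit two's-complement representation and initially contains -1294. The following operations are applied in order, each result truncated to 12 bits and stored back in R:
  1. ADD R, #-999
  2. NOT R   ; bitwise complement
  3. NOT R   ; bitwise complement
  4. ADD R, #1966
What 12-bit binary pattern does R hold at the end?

Start: R = -1294 = 101011110010.
R = -1294 + (-999) = -2293; wraps to 1803 = 011100001011
R = NOT 011100001011 = 100011110100 = -1804
R = NOT 100011110100 = 011100001011 = 1803
R = 1803 + 1966 = 3769; wraps to -327 = 111010111001

111010111001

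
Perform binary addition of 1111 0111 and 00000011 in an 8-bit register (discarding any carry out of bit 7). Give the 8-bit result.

  11110111
+ 00000011
= 11111010

11111010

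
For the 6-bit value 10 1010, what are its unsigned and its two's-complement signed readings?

unsigned = 42, signed = -22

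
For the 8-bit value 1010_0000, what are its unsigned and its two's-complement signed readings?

Unsigned: 10100000 = 160.
Signed: MSB=1 → 160 − 256 = -96.

unsigned = 160, signed = -96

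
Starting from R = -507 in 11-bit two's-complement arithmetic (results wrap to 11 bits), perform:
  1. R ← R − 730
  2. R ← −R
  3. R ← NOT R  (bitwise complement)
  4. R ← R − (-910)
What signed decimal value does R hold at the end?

Start: R = -507 = 11000000101.
R = -507 − 730 = -1237; wraps to 811 = 01100101011
R = −(811) = -811 = 10011010101
R = NOT 10011010101 = 01100101010 = 810
R = 810 − (-910) = 1720; wraps to -328 = 11010111000

-328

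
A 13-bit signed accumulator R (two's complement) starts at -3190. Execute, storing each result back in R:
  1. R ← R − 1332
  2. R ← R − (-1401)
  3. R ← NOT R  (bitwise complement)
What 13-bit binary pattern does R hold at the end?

Start: R = -3190 = 1001110001010.
R = -3190 − 1332 = -4522; wraps to 3670 = 0111001010110
R = 3670 − (-1401) = 5071; wraps to -3121 = 1001111001111
R = NOT 1001111001111 = 0110000110000 = 3120

0110000110000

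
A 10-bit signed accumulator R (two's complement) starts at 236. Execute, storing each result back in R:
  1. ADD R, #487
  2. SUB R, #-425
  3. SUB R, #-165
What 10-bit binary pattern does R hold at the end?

0100100001

Start: R = 236 = 0011101100.
R = 236 + 487 = 723; wraps to -301 = 1011010011
R = -301 − (-425) = 124 = 0001111100
R = 124 − (-165) = 289 = 0100100001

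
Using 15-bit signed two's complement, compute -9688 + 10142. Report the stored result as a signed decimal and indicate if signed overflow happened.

454; no overflow

-9688 → 101101000101000
10142 → 010011110011110
  101101000101000
+ 010011110011110
= 000000111000110  (discard carry-out 1)
Result 000000111000110: MSB = 0 → value 454.
Addends have opposite signs, so signed overflow cannot occur.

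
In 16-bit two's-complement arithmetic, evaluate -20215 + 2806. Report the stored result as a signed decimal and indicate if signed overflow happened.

-17409; no overflow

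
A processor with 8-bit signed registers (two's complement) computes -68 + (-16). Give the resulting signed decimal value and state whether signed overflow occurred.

-68 → 10111100
-16 → 11110000
  10111100
+ 11110000
= 10101100  (discard carry-out 1)
Result 10101100: MSB = 1 → 172 − 256 = -84.
Both addends are negative and so is the stored result: no signed overflow.

-84; no overflow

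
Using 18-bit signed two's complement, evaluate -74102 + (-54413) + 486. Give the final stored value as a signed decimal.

-128029

-74102 + (-54413) = -128515 (100000100111111101)
-128515 + 486 = -128029 (100000101111100011)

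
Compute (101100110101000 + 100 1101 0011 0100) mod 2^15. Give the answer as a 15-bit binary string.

  101100110101000
+ 100110100110100
= 010011011011100  (discard carry-out 1)

010011011011100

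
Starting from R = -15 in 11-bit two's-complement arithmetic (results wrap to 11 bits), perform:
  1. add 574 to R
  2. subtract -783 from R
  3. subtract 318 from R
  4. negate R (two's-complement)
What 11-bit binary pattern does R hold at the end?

Start: R = -15 = 11111110001.
R = -15 + 574 = 559 = 01000101111
R = 559 − (-783) = 1342; wraps to -706 = 10100111110
R = -706 − 318 = -1024 = 10000000000
R = −(-1024) = 1024; wraps to -1024 = 10000000000

10000000000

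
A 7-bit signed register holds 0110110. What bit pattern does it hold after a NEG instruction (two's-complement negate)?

Invert: 1001001. Add 1: 1001010.
Check: 0110110 = 54, 1001010 = -54.

1001010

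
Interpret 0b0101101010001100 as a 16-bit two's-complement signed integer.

23180

MSB is 0, so the value is non-negative: 0101101010001100 = 23180.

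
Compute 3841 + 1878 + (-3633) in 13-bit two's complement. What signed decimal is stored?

2086

3841 + 1878 = 5719 → wraps to -2473 (1011001010111)
-2473 + (-3633) = -6106 → wraps to 2086 (0100000100110)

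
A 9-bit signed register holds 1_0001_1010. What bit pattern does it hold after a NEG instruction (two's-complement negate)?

Invert: 011100101. Add 1: 011100110.

011100110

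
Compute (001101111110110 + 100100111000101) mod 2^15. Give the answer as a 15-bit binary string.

110010110111011

  001101111110110
+ 100100111000101
= 110010110111011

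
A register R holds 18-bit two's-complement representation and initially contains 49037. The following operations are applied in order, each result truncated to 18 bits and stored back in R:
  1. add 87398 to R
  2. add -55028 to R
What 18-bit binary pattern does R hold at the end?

010011110111111111

Start: R = 49037 = 001011111110001101.
R = 49037 + 87398 = 136435; wraps to -125709 = 100001010011110011
R = -125709 + (-55028) = -180737; wraps to 81407 = 010011110111111111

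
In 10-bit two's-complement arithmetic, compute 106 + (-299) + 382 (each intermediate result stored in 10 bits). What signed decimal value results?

189

106 + (-299) = -193 (1100111111)
-193 + 382 = 189 (0010111101)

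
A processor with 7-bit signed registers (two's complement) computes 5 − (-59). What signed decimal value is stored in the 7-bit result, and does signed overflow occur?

5 → 0000101
-59 → 1000101
Subtract via negate-and-add: invert 1000101 + 1 = 0111011 (i.e. 59).
  0000101
+ 0111011
= 1000000
Result 1000000: MSB = 1 → 64 − 128 = -64.
Both addends (after negating the subtrahend) are non-negative but the stored result is negative: signed overflow. The true value 5 − (-59) = 64 lies outside [-64, 63].

-64; overflow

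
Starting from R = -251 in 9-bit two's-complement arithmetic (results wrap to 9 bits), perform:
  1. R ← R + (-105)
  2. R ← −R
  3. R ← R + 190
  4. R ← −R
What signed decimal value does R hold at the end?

-34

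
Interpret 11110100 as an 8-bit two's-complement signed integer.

-12

MSB is 1, so the value is negative.
Invert: 00001011. Add 1: 00001100 = 12. So the value is −12.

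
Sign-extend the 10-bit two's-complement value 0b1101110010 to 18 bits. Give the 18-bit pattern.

111111111101110010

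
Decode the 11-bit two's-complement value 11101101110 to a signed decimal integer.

-146

MSB is 1, so the value is negative.
Invert: 00010010001. Add 1: 00010010010 = 146. So the value is −146.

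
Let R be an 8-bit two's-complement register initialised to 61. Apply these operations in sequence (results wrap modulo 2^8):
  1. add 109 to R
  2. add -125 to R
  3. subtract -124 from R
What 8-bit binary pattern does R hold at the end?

Start: R = 61 = 00111101.
R = 61 + 109 = 170; wraps to -86 = 10101010
R = -86 + (-125) = -211; wraps to 45 = 00101101
R = 45 − (-124) = 169; wraps to -87 = 10101001

10101001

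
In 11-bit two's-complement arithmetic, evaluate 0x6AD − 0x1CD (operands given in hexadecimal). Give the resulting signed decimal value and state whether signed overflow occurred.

-800; no overflow

0x6AD = 11010101101 = -339 (signed)
0x1CD = 00111001101 = 461 (signed)
Subtract via negate-and-add: invert 00111001101 + 1 = 11000110011 (i.e. -461).
  11010101101
+ 11000110011
= 10011100000  (discard carry-out 1)
Result 10011100000: MSB = 1 → 1248 − 2048 = -800.
Both addends (after negating the subtrahend) are negative and so is the stored result: no signed overflow.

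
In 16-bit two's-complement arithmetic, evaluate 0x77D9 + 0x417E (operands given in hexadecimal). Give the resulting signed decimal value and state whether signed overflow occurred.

-18089; overflow

0x77D9 = 0111011111011001 = 30681 (signed)
0x417E = 0100000101111110 = 16766 (signed)
  0111011111011001
+ 0100000101111110
= 1011100101010111
Result 1011100101010111: MSB = 1 → 47447 − 65536 = -18089.
Both addends are non-negative but the stored result is negative: signed overflow. The true value 30681 + 16766 = 47447 lies outside [-32768, 32767].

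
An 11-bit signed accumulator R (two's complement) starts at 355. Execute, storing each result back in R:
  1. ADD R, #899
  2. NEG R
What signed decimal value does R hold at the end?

794

Start: R = 355 = 00101100011.
R = 355 + 899 = 1254; wraps to -794 = 10011100110
R = −(-794) = 794 = 01100011010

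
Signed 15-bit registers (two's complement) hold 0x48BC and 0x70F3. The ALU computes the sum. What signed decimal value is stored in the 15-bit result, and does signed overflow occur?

14767; overflow

0x48BC = 100100010111100 = -14148 (signed)
0x70F3 = 111000011110011 = -3853 (signed)
  100100010111100
+ 111000011110011
= 011100110101111  (discard carry-out 1)
Result 011100110101111: MSB = 0 → value 14767.
Both addends are negative but the stored result is non-negative: signed overflow. The true value -14148 + (-3853) = -18001 lies outside [-16384, 16383].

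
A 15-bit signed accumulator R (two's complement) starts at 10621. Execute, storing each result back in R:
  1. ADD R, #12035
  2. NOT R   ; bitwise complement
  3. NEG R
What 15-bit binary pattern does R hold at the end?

101100010000001

Start: R = 10621 = 010100101111101.
R = 10621 + 12035 = 22656; wraps to -10112 = 101100010000000
R = NOT 101100010000000 = 010011101111111 = 10111
R = −(10111) = -10111 = 101100010000001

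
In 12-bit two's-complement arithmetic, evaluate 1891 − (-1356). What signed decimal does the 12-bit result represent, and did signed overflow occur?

1891 → 011101100011
-1356 → 101010110100
Subtract via negate-and-add: invert 101010110100 + 1 = 010101001100 (i.e. 1356).
  011101100011
+ 010101001100
= 110010101111
Result 110010101111: MSB = 1 → 3247 − 4096 = -849.
Both addends (after negating the subtrahend) are non-negative but the stored result is negative: signed overflow. The true value 1891 − (-1356) = 3247 lies outside [-2048, 2047].

-849; overflow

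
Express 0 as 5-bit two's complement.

00000

0 is non-negative, so write it directly in 5 bits: 00000.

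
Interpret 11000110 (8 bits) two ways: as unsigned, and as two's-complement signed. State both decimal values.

unsigned = 198, signed = -58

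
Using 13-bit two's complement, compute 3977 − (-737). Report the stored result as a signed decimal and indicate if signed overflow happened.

3977 → 0111110001001
-737 → 1110100011111
Subtract via negate-and-add: invert 1110100011111 + 1 = 0001011100001 (i.e. 737).
  0111110001001
+ 0001011100001
= 1001001101010
Result 1001001101010: MSB = 1 → 4714 − 8192 = -3478.
Both addends (after negating the subtrahend) are non-negative but the stored result is negative: signed overflow. The true value 3977 − (-737) = 4714 lies outside [-4096, 4095].

-3478; overflow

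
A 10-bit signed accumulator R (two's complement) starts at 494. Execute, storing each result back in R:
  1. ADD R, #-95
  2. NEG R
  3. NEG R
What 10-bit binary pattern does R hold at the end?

Start: R = 494 = 0111101110.
R = 494 + (-95) = 399 = 0110001111
R = −(399) = -399 = 1001110001
R = −(-399) = 399 = 0110001111

0110001111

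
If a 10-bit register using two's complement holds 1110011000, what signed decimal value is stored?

-104

MSB is 1, so the value is negative.
Invert: 0001100111. Add 1: 0001101000 = 104. So the value is −104.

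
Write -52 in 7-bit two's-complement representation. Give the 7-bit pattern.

1001100

|-52| = 52 = 0110100 in 7 bits.
Invert the bits: 1001011. Add 1: 1001100.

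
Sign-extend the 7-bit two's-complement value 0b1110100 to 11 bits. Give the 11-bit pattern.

MSB of 1110100 is 1; replicate it into the new high bits.
1111|1110100 → 11111110100 (still -12).

11111110100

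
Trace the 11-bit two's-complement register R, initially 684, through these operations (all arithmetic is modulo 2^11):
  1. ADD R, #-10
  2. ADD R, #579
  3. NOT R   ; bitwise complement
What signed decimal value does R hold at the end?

Start: R = 684 = 01010101100.
R = 684 + (-10) = 674 = 01010100010
R = 674 + 579 = 1253; wraps to -795 = 10011100101
R = NOT 10011100101 = 01100011010 = 794

794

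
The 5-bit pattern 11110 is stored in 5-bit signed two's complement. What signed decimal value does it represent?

-2

MSB is 1, so the value is negative.
Unsigned reading: 30. Subtract 2^5 = 32: 30 − 32 = -2.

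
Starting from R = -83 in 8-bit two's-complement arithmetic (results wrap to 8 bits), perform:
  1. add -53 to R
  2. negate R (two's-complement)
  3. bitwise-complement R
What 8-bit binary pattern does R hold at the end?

01110111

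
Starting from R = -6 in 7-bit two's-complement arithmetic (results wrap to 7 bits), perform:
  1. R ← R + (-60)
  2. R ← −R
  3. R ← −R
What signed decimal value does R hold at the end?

Start: R = -6 = 1111010.
R = -6 + (-60) = -66; wraps to 62 = 0111110
R = −(62) = -62 = 1000010
R = −(-62) = 62 = 0111110

62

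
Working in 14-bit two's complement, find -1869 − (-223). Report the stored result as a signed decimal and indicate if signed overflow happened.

-1646; no overflow

-1869 → 11100010110011
-223 → 11111100100001
Subtract via negate-and-add: invert 11111100100001 + 1 = 00000011011111 (i.e. 223).
  11100010110011
+ 00000011011111
= 11100110010010
Result 11100110010010: MSB = 1 → 14738 − 16384 = -1646.
Addends (after negating the subtrahend) have opposite signs, so signed overflow cannot occur.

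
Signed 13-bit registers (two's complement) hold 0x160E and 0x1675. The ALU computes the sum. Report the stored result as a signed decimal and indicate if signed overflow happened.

0x160E = 1011000001110 = -2546 (signed)
0x1675 = 1011001110101 = -2443 (signed)
  1011000001110
+ 1011001110101
= 0110010000011  (discard carry-out 1)
Result 0110010000011: MSB = 0 → value 3203.
Both addends are negative but the stored result is non-negative: signed overflow. The true value -2546 + (-2443) = -4989 lies outside [-4096, 4095].

3203; overflow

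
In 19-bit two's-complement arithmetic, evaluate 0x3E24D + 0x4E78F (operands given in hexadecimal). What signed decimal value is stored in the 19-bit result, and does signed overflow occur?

51676; no overflow

0x3E24D = 0111110001001001101 = 254541 (signed)
0x4E78F = 1001110011110001111 = -202865 (signed)
  0111110001001001101
+ 1001110011110001111
= 0001100100111011100  (discard carry-out 1)
Result 0001100100111011100: MSB = 0 → value 51676.
Addends have opposite signs, so signed overflow cannot occur.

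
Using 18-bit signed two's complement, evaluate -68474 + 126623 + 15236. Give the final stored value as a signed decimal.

-68474 + 126623 = 58149 (001110001100100101)
58149 + 15236 = 73385 (010001111010101001)

73385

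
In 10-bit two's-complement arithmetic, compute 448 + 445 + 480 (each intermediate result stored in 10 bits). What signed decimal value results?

349

448 + 445 = 893 → wraps to -131 (1101111101)
-131 + 480 = 349 (0101011101)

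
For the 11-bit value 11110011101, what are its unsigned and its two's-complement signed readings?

unsigned = 1949, signed = -99

Unsigned: 11110011101 = 1949.
Signed: MSB=1 → 1949 − 2048 = -99.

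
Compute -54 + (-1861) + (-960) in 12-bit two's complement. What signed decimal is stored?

1221

-54 + (-1861) = -1915 (100010000101)
-1915 + (-960) = -2875 → wraps to 1221 (010011000101)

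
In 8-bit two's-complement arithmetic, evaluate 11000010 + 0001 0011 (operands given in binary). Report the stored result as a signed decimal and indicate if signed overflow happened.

-43; no overflow

11000010 = -62 (signed)
0001 0011 → 00010011 = 19 (signed)
  11000010
+ 00010011
= 11010101
Result 11010101: MSB = 1 → 213 − 256 = -43.
Addends have opposite signs, so signed overflow cannot occur.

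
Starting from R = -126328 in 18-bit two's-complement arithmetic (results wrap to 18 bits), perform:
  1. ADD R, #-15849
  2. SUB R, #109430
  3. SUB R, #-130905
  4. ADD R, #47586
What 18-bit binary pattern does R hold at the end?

Start: R = -126328 = 100001001010001000.
R = -126328 + (-15849) = -142177; wraps to 119967 = 011101010010011111
R = 119967 − 109430 = 10537 = 000010100100101001
R = 10537 − (-130905) = 141442; wraps to -120702 = 100010100010000010
R = -120702 + 47586 = -73116 = 101110001001100100

101110001001100100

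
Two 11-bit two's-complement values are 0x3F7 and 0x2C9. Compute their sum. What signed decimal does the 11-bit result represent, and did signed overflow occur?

-320; overflow

0x3F7 = 01111110111 = 1015 (signed)
0x2C9 = 01011001001 = 713 (signed)
  01111110111
+ 01011001001
= 11011000000
Result 11011000000: MSB = 1 → 1728 − 2048 = -320.
Both addends are non-negative but the stored result is negative: signed overflow. The true value 1015 + 713 = 1728 lies outside [-1024, 1023].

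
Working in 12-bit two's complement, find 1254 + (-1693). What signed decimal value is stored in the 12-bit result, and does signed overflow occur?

1254 → 010011100110
-1693 → 100101100011
  010011100110
+ 100101100011
= 111001001001
Result 111001001001: MSB = 1 → 3657 − 4096 = -439.
Addends have opposite signs, so signed overflow cannot occur.

-439; no overflow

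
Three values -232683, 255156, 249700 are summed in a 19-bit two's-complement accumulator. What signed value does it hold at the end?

-252115

-232683 + 255156 = 22473 (0000101011111001001)
22473 + 249700 = 272173 → wraps to -252115 (1000010011100101101)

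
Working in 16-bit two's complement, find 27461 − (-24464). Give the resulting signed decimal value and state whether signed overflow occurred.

-13611; overflow

27461 → 0110101101000101
-24464 → 1010000001110000
Subtract via negate-and-add: invert 1010000001110000 + 1 = 0101111110010000 (i.e. 24464).
  0110101101000101
+ 0101111110010000
= 1100101011010101
Result 1100101011010101: MSB = 1 → 51925 − 65536 = -13611.
Both addends (after negating the subtrahend) are non-negative but the stored result is negative: signed overflow. The true value 27461 − (-24464) = 51925 lies outside [-32768, 32767].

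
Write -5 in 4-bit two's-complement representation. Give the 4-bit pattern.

|-5| = 5 = 0101 in 4 bits.
Invert the bits: 1010. Add 1: 1011.

1011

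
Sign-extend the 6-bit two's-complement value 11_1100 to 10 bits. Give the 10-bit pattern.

1111111100

MSB of 111100 is 1; replicate it into the new high bits.
1111|111100 → 1111111100 (still -4).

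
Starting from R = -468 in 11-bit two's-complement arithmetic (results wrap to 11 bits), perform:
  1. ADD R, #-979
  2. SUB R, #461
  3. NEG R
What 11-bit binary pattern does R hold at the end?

11101110100

Start: R = -468 = 11000101100.
R = -468 + (-979) = -1447; wraps to 601 = 01001011001
R = 601 − 461 = 140 = 00010001100
R = −(140) = -140 = 11101110100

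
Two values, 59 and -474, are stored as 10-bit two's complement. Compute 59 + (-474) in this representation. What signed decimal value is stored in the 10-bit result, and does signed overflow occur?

59 → 0000111011
-474 → 1000100110
  0000111011
+ 1000100110
= 1001100001
Result 1001100001: MSB = 1 → 609 − 1024 = -415.
Addends have opposite signs, so signed overflow cannot occur.

-415; no overflow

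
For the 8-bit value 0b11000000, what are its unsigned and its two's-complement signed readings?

unsigned = 192, signed = -64

Unsigned: 11000000 = 192.
Signed: MSB=1 → 192 − 256 = -64.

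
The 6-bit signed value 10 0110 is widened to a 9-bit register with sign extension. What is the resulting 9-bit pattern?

111100110

MSB of 100110 is 1; replicate it into the new high bits.
111|100110 → 111100110 (still -26).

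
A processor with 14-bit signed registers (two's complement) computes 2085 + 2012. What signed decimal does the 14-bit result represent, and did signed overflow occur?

4097; no overflow

2085 → 00100000100101
2012 → 00011111011100
  00100000100101
+ 00011111011100
= 01000000000001
Result 01000000000001: MSB = 0 → value 4097.
Both addends are non-negative and so is the stored result: no signed overflow.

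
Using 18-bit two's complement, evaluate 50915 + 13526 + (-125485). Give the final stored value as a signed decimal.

-61044

50915 + 13526 = 64441 (001111101110111001)
64441 + (-125485) = -61044 (110001000110001100)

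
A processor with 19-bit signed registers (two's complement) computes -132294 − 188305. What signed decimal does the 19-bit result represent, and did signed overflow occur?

-132294 → 1011111101100111010
188305 → 0101101111110010001
Subtract via negate-and-add: invert 0101101111110010001 + 1 = 1010010000001101111 (i.e. -188305).
  1011111101100111010
+ 1010010000001101111
= 0110001101110101001  (discard carry-out 1)
Result 0110001101110101001: MSB = 0 → value 203689.
Both addends (after negating the subtrahend) are negative but the stored result is non-negative: signed overflow. The true value -132294 − 188305 = -320599 lies outside [-262144, 262143].

203689; overflow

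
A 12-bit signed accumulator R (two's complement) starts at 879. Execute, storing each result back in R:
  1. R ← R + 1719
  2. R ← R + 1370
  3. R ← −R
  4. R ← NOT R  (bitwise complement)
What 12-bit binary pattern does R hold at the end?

111101111111

Start: R = 879 = 001101101111.
R = 879 + 1719 = 2598; wraps to -1498 = 101000100110
R = -1498 + 1370 = -128 = 111110000000
R = −(-128) = 128 = 000010000000
R = NOT 000010000000 = 111101111111 = -129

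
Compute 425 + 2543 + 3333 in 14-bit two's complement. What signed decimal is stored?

6301

425 + 2543 = 2968 (00101110011000)
2968 + 3333 = 6301 (01100010011101)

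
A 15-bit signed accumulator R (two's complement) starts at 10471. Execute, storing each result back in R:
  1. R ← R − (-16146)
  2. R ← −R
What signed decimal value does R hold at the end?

6151

Start: R = 10471 = 010100011100111.
R = 10471 − (-16146) = 26617; wraps to -6151 = 110011111111001
R = −(-6151) = 6151 = 001100000000111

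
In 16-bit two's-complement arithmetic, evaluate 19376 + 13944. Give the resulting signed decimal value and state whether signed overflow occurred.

19376 → 0100101110110000
13944 → 0011011001111000
  0100101110110000
+ 0011011001111000
= 1000001000101000
Result 1000001000101000: MSB = 1 → 33320 − 65536 = -32216.
Both addends are non-negative but the stored result is negative: signed overflow. The true value 19376 + 13944 = 33320 lies outside [-32768, 32767].

-32216; overflow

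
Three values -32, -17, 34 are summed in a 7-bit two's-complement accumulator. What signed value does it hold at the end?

-32 + (-17) = -49 (1001111)
-49 + 34 = -15 (1110001)

-15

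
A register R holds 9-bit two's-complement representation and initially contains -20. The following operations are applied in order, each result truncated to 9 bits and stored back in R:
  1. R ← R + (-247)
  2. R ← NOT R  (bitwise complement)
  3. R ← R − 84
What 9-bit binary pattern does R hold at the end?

010110110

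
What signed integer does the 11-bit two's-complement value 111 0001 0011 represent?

MSB is 1, so the value is negative.
Unsigned reading: 1811. Subtract 2^11 = 2048: 1811 − 2048 = -237.

-237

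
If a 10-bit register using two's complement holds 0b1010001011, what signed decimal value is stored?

MSB is 1, so the value is negative.
Invert: 0101110100. Add 1: 0101110101 = 373. So the value is −373.

-373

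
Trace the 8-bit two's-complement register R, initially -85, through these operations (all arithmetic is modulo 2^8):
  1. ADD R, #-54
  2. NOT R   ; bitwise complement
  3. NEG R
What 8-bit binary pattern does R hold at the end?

01110110

Start: R = -85 = 10101011.
R = -85 + (-54) = -139; wraps to 117 = 01110101
R = NOT 01110101 = 10001010 = -118
R = −(-118) = 118 = 01110110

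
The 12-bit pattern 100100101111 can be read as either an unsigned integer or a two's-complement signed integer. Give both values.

unsigned = 2351, signed = -1745

Unsigned: 100100101111 = 2351.
Signed: MSB=1 → 2351 − 4096 = -1745.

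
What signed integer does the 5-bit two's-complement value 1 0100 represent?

-12

MSB is 1, so the value is negative.
Invert: 01011. Add 1: 01100 = 12. So the value is −12.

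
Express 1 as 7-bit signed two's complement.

0000001

1 is non-negative, so write it directly in 7 bits: 0000001.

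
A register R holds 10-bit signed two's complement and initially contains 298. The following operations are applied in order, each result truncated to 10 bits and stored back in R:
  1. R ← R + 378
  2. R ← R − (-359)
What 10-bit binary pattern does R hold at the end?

0000001011

Start: R = 298 = 0100101010.
R = 298 + 378 = 676; wraps to -348 = 1010100100
R = -348 − (-359) = 11 = 0000001011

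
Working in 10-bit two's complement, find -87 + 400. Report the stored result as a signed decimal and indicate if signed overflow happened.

-87 → 1110101001
400 → 0110010000
  1110101001
+ 0110010000
= 0100111001  (discard carry-out 1)
Result 0100111001: MSB = 0 → value 313.
Addends have opposite signs, so signed overflow cannot occur.

313; no overflow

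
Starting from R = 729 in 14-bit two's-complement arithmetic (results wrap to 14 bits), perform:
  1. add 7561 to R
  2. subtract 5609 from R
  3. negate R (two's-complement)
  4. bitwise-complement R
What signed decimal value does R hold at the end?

2680

Start: R = 729 = 00001011011001.
R = 729 + 7561 = 8290; wraps to -8094 = 10000001100010
R = -8094 − 5609 = -13703; wraps to 2681 = 00101001111001
R = −(2681) = -2681 = 11010110000111
R = NOT 11010110000111 = 00101001111000 = 2680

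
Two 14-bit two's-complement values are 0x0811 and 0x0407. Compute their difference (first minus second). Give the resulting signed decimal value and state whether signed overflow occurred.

1034; no overflow

0x0811 = 00100000010001 = 2065 (signed)
0x0407 = 00010000000111 = 1031 (signed)
Subtract via negate-and-add: invert 00010000000111 + 1 = 11101111111001 (i.e. -1031).
  00100000010001
+ 11101111111001
= 00010000001010  (discard carry-out 1)
Result 00010000001010: MSB = 0 → value 1034.
Addends (after negating the subtrahend) have opposite signs, so signed overflow cannot occur.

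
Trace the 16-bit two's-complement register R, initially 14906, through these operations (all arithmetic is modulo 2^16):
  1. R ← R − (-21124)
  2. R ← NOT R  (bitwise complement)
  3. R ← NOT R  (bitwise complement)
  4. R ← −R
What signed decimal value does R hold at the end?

29506

Start: R = 14906 = 0011101000111010.
R = 14906 − (-21124) = 36030; wraps to -29506 = 1000110010111110
R = NOT 1000110010111110 = 0111001101000001 = 29505
R = NOT 0111001101000001 = 1000110010111110 = -29506
R = −(-29506) = 29506 = 0111001101000010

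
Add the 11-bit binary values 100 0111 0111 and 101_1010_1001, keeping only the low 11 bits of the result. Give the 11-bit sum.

01000100000

  10001110111
+ 10110101001
= 01000100000  (discard carry-out 1)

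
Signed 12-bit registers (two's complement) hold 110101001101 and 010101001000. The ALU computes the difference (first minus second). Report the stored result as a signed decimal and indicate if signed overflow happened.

-2043; no overflow

110101001101 = -691 (signed)
010101001000 = 1352 (signed)
Subtract via negate-and-add: invert 010101001000 + 1 = 101010111000 (i.e. -1352).
  110101001101
+ 101010111000
= 100000000101  (discard carry-out 1)
Result 100000000101: MSB = 1 → 2053 − 4096 = -2043.
Both addends (after negating the subtrahend) are negative and so is the stored result: no signed overflow.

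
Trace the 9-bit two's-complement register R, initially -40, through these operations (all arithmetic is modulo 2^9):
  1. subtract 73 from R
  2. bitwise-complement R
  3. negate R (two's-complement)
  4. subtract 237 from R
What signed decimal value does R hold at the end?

163

Start: R = -40 = 111011000.
R = -40 − 73 = -113 = 110001111
R = NOT 110001111 = 001110000 = 112
R = −(112) = -112 = 110010000
R = -112 − 237 = -349; wraps to 163 = 010100011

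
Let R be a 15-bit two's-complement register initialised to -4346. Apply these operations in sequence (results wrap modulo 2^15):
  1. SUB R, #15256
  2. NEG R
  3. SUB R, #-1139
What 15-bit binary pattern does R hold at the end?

101000100000101

Start: R = -4346 = 110111100000110.
R = -4346 − 15256 = -19602; wraps to 13166 = 011001101101110
R = −(13166) = -13166 = 100110010010010
R = -13166 − (-1139) = -12027 = 101000100000101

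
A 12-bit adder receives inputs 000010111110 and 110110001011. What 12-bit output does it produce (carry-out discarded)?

  000010111110
+ 110110001011
= 111001001001

111001001001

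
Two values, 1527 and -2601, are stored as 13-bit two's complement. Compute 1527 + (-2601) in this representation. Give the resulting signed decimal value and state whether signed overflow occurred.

-1074; no overflow

1527 → 0010111110111
-2601 → 1010111010111
  0010111110111
+ 1010111010111
= 1101111001110
Result 1101111001110: MSB = 1 → 7118 − 8192 = -1074.
Addends have opposite signs, so signed overflow cannot occur.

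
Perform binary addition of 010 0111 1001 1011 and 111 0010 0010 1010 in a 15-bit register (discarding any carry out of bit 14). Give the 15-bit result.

001100111000101

  010011110011011
+ 111001000101010
= 001100111000101  (discard carry-out 1)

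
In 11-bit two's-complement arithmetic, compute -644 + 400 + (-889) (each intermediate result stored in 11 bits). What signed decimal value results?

915

-644 + 400 = -244 (11100001100)
-244 + (-889) = -1133 → wraps to 915 (01110010011)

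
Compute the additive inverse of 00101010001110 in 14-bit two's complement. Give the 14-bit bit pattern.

11010101110010

Invert: 11010101110001. Add 1: 11010101110010.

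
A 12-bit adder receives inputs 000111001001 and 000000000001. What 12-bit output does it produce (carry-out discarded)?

000111001010

  000111001001
+ 000000000001
= 000111001010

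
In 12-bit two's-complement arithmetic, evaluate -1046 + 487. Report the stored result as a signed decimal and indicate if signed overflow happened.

-1046 → 101111101010
487 → 000111100111
  101111101010
+ 000111100111
= 110111010001
Result 110111010001: MSB = 1 → 3537 − 4096 = -559.
Addends have opposite signs, so signed overflow cannot occur.

-559; no overflow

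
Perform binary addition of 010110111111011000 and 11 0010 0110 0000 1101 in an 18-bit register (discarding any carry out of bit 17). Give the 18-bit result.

001001010111100101

  010110111111011000
+ 110010011000001101
= 001001010111100101  (discard carry-out 1)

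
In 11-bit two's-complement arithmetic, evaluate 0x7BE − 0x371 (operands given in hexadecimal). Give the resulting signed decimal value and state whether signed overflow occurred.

-947; no overflow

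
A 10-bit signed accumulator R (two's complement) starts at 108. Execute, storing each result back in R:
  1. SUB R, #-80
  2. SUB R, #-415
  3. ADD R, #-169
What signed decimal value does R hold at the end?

Start: R = 108 = 0001101100.
R = 108 − (-80) = 188 = 0010111100
R = 188 − (-415) = 603; wraps to -421 = 1001011011
R = -421 + (-169) = -590; wraps to 434 = 0110110010

434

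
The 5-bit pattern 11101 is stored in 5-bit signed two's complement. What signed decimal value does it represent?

-3

MSB is 1, so the value is negative.
Invert: 00010. Add 1: 00011 = 3. So the value is −3.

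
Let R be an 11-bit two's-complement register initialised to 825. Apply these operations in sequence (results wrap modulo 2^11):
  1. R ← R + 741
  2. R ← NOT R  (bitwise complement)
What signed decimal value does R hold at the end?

Start: R = 825 = 01100111001.
R = 825 + 741 = 1566; wraps to -482 = 11000011110
R = NOT 11000011110 = 00111100001 = 481

481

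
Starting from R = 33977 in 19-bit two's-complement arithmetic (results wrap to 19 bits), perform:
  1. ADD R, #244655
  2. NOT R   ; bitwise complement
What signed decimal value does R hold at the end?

Start: R = 33977 = 0001000010010111001.
R = 33977 + 244655 = 278632; wraps to -245656 = 1000100000001101000
R = NOT 1000100000001101000 = 0111011111110010111 = 245655

245655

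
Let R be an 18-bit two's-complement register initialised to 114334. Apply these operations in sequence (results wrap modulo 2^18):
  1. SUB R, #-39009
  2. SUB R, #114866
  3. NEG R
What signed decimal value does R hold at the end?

Start: R = 114334 = 011011111010011110.
R = 114334 − (-39009) = 153343; wraps to -108801 = 100101011011111111
R = -108801 − 114866 = -223667; wraps to 38477 = 001001011001001101
R = −(38477) = -38477 = 110110100110110011

-38477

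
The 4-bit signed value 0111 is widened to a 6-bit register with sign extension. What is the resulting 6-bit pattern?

MSB of 0111 is 0; replicate it into the new high bits.
00|0111 → 000111 (still 7).

000111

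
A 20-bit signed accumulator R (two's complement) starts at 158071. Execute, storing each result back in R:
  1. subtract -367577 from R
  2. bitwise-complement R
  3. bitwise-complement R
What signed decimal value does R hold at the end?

-522928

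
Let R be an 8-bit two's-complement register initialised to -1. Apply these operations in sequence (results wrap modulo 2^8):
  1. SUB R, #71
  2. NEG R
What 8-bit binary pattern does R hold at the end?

01001000

Start: R = -1 = 11111111.
R = -1 − 71 = -72 = 10111000
R = −(-72) = 72 = 01001000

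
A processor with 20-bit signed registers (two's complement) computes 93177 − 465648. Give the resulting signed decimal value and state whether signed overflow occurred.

93177 → 00010110101111111001
465648 → 01110001101011110000
Subtract via negate-and-add: invert 01110001101011110000 + 1 = 10001110010100010000 (i.e. -465648).
  00010110101111111001
+ 10001110010100010000
= 10100101000100001001
Result 10100101000100001001: MSB = 1 → 676105 − 1048576 = -372471.
Addends (after negating the subtrahend) have opposite signs, so signed overflow cannot occur.

-372471; no overflow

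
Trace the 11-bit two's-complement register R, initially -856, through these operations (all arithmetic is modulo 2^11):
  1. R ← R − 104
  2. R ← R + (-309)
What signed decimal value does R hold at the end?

779

Start: R = -856 = 10010101000.
R = -856 − 104 = -960 = 10001000000
R = -960 + (-309) = -1269; wraps to 779 = 01100001011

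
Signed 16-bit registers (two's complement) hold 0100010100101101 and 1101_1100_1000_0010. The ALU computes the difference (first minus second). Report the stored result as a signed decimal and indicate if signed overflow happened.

26795; no overflow

0100010100101101 = 17709 (signed)
1101_1100_1000_0010 → 1101110010000010 = -9086 (signed)
Subtract via negate-and-add: invert 1101110010000010 + 1 = 0010001101111110 (i.e. 9086).
  0100010100101101
+ 0010001101111110
= 0110100010101011
Result 0110100010101011: MSB = 0 → value 26795.
Both addends (after negating the subtrahend) are non-negative and so is the stored result: no signed overflow.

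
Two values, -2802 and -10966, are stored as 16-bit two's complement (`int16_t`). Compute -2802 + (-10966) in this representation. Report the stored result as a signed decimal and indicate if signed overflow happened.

-2802 → 1111010100001110
-10966 → 1101010100101010
  1111010100001110
+ 1101010100101010
= 1100101000111000  (discard carry-out 1)
Result 1100101000111000: MSB = 1 → 51768 − 65536 = -13768.
Both addends are negative and so is the stored result: no signed overflow.

-13768; no overflow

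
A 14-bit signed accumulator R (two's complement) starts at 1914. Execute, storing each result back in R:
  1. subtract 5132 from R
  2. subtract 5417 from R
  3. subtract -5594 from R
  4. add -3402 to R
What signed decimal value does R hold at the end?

Start: R = 1914 = 00011101111010.
R = 1914 − 5132 = -3218 = 11001101101110
R = -3218 − 5417 = -8635; wraps to 7749 = 01111001000101
R = 7749 − (-5594) = 13343; wraps to -3041 = 11010000011111
R = -3041 + (-3402) = -6443 = 10011011010101

-6443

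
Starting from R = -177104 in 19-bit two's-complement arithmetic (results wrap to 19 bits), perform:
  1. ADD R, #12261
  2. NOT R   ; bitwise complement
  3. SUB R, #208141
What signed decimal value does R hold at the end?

-43299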